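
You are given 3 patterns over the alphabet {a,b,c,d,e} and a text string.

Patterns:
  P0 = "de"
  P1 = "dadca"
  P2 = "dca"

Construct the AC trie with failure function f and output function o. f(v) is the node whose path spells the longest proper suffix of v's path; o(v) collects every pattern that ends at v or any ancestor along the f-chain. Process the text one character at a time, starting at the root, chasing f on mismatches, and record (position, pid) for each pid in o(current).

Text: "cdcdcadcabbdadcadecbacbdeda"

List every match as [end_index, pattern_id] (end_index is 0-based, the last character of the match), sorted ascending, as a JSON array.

Build automaton:
Trie nodes:
  0='ε' goto d→1
  1='d' goto a→3 c→7 e→2
  2='de' goto ·  ←P0
  3='da' goto d→4
  4='dad' goto c→5
  5='dadc' goto a→6
  6='dadca' goto ·  ←P1
  7='dc' goto a→8
  8='dca' goto ·  ←P2

Failure links (BFS by depth):
  n1('d'): parent n0 fail=0; on 'd' 0 → fail=0;  out ∅∪∅=∅
  n2('de'): parent n1 fail=0; on 'e' 0 → fail=0;  out {0}∪∅={0}
  n3('da'): parent n1 fail=0; on 'a' 0 → fail=0;  out ∅∪∅=∅
  n7('dc'): parent n1 fail=0; on 'c' 0 → fail=0;  out ∅∪∅=∅
  n4('dad'): parent n3 fail=0; on 'd' 0 → fail=1;  out ∅∪∅=∅
  n8('dca'): parent n7 fail=0; on 'a' 0 → fail=0;  out {2}∪∅={2}
  n5('dadc'): parent n4 fail=1; on 'c' 1 → fail=7;  out ∅∪∅=∅
  n6('dadca'): parent n5 fail=7; on 'a' 7 → fail=8;  out {1}∪{2}={1,2}

Scan:
pos 0 'c': at 0
pos 1 'd': at 1
pos 2 'c': at 7
pos 3 'd': at 1 (fail-walked)
pos 4 'c': at 7
pos 5 'a': at 8  → match P2@[3:5]
pos 6 'd': at 1 (fail-walked)
pos 7 'c': at 7
pos 8 'a': at 8  → match P2@[6:8]
pos 9 'b': at 0 (fail-walked)
pos 10 'b': at 0
pos 11 'd': at 1
pos 12 'a': at 3
pos 13 'd': at 4
pos 14 'c': at 5
pos 15 'a': at 6  → match P1@[11:15],P2@[13:15]
pos 16 'd': at 1 (fail-walked)
pos 17 'e': at 2  → match P0@[16:17]
pos 18 'c': at 0 (fail-walked)
pos 19 'b': at 0
pos 20 'a': at 0
pos 21 'c': at 0
pos 22 'b': at 0
pos 23 'd': at 1
pos 24 'e': at 2  → match P0@[23:24]
pos 25 'd': at 1 (fail-walked)
pos 26 'a': at 3

Result: [[5,2],[8,2],[15,1],[15,2],[17,0],[24,0]]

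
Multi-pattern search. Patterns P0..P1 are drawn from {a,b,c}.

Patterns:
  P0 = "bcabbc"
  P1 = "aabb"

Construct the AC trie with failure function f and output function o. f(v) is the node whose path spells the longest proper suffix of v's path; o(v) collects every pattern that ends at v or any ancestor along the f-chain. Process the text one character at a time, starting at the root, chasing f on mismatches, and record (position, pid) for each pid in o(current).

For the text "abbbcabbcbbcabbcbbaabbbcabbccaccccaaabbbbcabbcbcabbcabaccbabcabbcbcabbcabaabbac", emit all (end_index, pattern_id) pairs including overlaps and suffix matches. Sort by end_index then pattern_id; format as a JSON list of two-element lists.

Construct AC machine:
Trie (insert patterns):
  n0 'ε': a→7 b→1
  n1 'b': c→2
  n2 'bc': a→3
  n3 'bca': b→4
  n4 'bcab': b→5
  n5 'bcabb': c→6
  n6 'bcabbc': ·  ←P0
  n7 'a': a→8
  n8 'aa': b→9
  n9 'aab': b→10
  n10 'aabb': ·  ←P1

Failure links (BFS by depth):
  fail(1) 'b': from fail(0)=0 chase 'b': 0 ⇒ 0;  out=∅∪out(0)=∅
  fail(7) 'a': from fail(0)=0 chase 'a': 0 ⇒ 0;  out=∅∪out(0)=∅
  fail(2) 'bc': from fail(1)=0 chase 'c': 0 ⇒ 0;  out=∅∪out(0)=∅
  fail(8) 'aa': from fail(7)=0 chase 'a': 0 ⇒ 7;  out=∅∪out(7)=∅
  fail(3) 'bca': from fail(2)=0 chase 'a': 0 ⇒ 7;  out=∅∪out(7)=∅
  fail(9) 'aab': from fail(8)=7 chase 'b': 7→0 ⇒ 1;  out=∅∪out(1)=∅
  fail(4) 'bcab': from fail(3)=7 chase 'b': 7→0 ⇒ 1;  out=∅∪out(1)=∅
  fail(10) 'aabb': from fail(9)=1 chase 'b': 1→0 ⇒ 1;  out={1}∪out(1)={1}
  fail(5) 'bcabb': from fail(4)=1 chase 'b': 1→0 ⇒ 1;  out=∅∪out(1)=∅
  fail(6) 'bcabbc': from fail(5)=1 chase 'c': 1 ⇒ 2;  out={0}∪out(2)={0}

Run:
i=0 'a': node 0→7
i=1 'b': node 7→1 ·f
i=2 'b': node 1→1 ·f
i=3 'b': node 1→1 ·f
i=4 'c': node 1→2
i=5 'a': node 2→3
i=6 'b': node 3→4
i=7 'b': node 4→5
i=8 'c': node 5→6  emit P0@[3:8]
i=9 'b': node 6→1 ·f
i=10 'b': node 1→1 ·f
i=11 'c': node 1→2
i=12 'a': node 2→3
i=13 'b': node 3→4
i=14 'b': node 4→5
i=15 'c': node 5→6  emit P0@[10:15]
i=16 'b': node 6→1 ·f
i=17 'b': node 1→1 ·f
i=18 'a': node 1→7 ·f
i=19 'a': node 7→8
i=20 'b': node 8→9
i=21 'b': node 9→10  emit P1@[18:21]
i=22 'b': node 10→1 ·f
i=23 'c': node 1→2
i=24 'a': node 2→3
i=25 'b': node 3→4
i=26 'b': node 4→5
i=27 'c': node 5→6  emit P0@[22:27]
i=28 'c': node 6→0 ·f
i=29 'a': node 0→7
i=30 'c': node 7→0 ·f
i=31 'c': node 0→0
i=32 'c': node 0→0
i=33 'c': node 0→0
i=34 'a': node 0→7
i=35 'a': node 7→8
i=36 'a': node 8→8 ·f
i=37 'b': node 8→9
i=38 'b': node 9→10  emit P1@[35:38]
i=39 'b': node 10→1 ·f
i=40 'b': node 1→1 ·f
i=41 'c': node 1→2
i=42 'a': node 2→3
i=43 'b': node 3→4
i=44 'b': node 4→5
i=45 'c': node 5→6  emit P0@[40:45]
i=46 'b': node 6→1 ·f
i=47 'c': node 1→2
i=48 'a': node 2→3
i=49 'b': node 3→4
i=50 'b': node 4→5
i=51 'c': node 5→6  emit P0@[46:51]
i=52 'a': node 6→3 ·f
i=53 'b': node 3→4
i=54 'a': node 4→7 ·f
i=55 'c': node 7→0 ·f
i=56 'c': node 0→0
i=57 'b': node 0→1
i=58 'a': node 1→7 ·f
i=59 'b': node 7→1 ·f
i=60 'c': node 1→2
i=61 'a': node 2→3
i=62 'b': node 3→4
i=63 'b': node 4→5
i=64 'c': node 5→6  emit P0@[59:64]
i=65 'b': node 6→1 ·f
i=66 'c': node 1→2
i=67 'a': node 2→3
i=68 'b': node 3→4
i=69 'b': node 4→5
i=70 'c': node 5→6  emit P0@[65:70]
i=71 'a': node 6→3 ·f
i=72 'b': node 3→4
i=73 'a': node 4→7 ·f
i=74 'a': node 7→8
i=75 'b': node 8→9
i=76 'b': node 9→10  emit P1@[73:76]
i=77 'a': node 10→7 ·f
i=78 'c': node 7→0 ·f

All matches (sorted): [[8,0],[15,0],[21,1],[27,0],[38,1],[45,0],[51,0],[64,0],[70,0],[76,1]]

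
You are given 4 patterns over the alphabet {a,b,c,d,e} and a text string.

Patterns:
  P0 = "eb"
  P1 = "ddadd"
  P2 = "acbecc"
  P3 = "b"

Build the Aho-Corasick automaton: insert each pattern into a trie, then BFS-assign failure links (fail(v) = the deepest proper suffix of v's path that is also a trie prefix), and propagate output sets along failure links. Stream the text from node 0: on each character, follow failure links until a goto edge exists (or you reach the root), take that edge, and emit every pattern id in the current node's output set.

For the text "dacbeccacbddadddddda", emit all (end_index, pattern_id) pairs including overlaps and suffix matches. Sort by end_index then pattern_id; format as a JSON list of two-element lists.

Build:
Trie nodes:
  0='ε' goto a→8 b→14 d→3 e→1
  1='e' goto b→2
  2='eb' goto ·  ←P0
  3='d' goto d→4
  4='dd' goto a→5
  5='dda' goto d→6
  6='ddad' goto d→7
  7='ddadd' goto ·  ←P1
  8='a' goto c→9
  9='ac' goto b→10
  10='acb' goto e→11
  11='acbe' goto c→12
  12='acbec' goto c→13
  13='acbecc' goto ·  ←P2
  14='b' goto ·  ←P3

BFS fail/out derivation:
  fail(1) 'e': from fail(0)=0 chase 'e': 0 ⇒ 0;  out=∅∪out(0)=∅
  fail(3) 'd': from fail(0)=0 chase 'd': 0 ⇒ 0;  out=∅∪out(0)=∅
  fail(8) 'a': from fail(0)=0 chase 'a': 0 ⇒ 0;  out=∅∪out(0)=∅
  fail(14) 'b': from fail(0)=0 chase 'b': 0 ⇒ 0;  out={3}∪out(0)={3}
  fail(2) 'eb': from fail(1)=0 chase 'b': 0 ⇒ 14;  out={0}∪out(14)={0,3}
  fail(4) 'dd': from fail(3)=0 chase 'd': 0 ⇒ 3;  out=∅∪out(3)=∅
  fail(9) 'ac': from fail(8)=0 chase 'c': 0 ⇒ 0;  out=∅∪out(0)=∅
  fail(5) 'dda': from fail(4)=3 chase 'a': 3→0 ⇒ 8;  out=∅∪out(8)=∅
  fail(10) 'acb': from fail(9)=0 chase 'b': 0 ⇒ 14;  out=∅∪out(14)={3}
  fail(6) 'ddad': from fail(5)=8 chase 'd': 8→0 ⇒ 3;  out=∅∪out(3)=∅
  fail(11) 'acbe': from fail(10)=14 chase 'e': 14→0 ⇒ 1;  out=∅∪out(1)=∅
  fail(7) 'ddadd': from fail(6)=3 chase 'd': 3 ⇒ 4;  out={1}∪out(4)={1}
  fail(12) 'acbec': from fail(11)=1 chase 'c': 1→0 ⇒ 0;  out=∅∪out(0)=∅
  fail(13) 'acbecc': from fail(12)=0 chase 'c': 0 ⇒ 0;  out={2}∪out(0)={2}

Text stream:
pos 0 'd': at 3
pos 1 'a': at 8 ·f
pos 2 'c': at 9
pos 3 'b': at 10  emit P3@[3:3]
pos 4 'e': at 11
pos 5 'c': at 12
pos 6 'c': at 13  emit P2@[1:6]
pos 7 'a': at 8 ·f
pos 8 'c': at 9
pos 9 'b': at 10  emit P3@[9:9]
pos 10 'd': at 3 ·f
pos 11 'd': at 4
pos 12 'a': at 5
pos 13 'd': at 6
pos 14 'd': at 7  emit P1@[10:14]
pos 15 'd': at 4 ·f
pos 16 'd': at 4 ·f
pos 17 'd': at 4 ·f
pos 18 'd': at 4 ·f
pos 19 'a': at 5

Result: [[3,3],[6,2],[9,3],[14,1]]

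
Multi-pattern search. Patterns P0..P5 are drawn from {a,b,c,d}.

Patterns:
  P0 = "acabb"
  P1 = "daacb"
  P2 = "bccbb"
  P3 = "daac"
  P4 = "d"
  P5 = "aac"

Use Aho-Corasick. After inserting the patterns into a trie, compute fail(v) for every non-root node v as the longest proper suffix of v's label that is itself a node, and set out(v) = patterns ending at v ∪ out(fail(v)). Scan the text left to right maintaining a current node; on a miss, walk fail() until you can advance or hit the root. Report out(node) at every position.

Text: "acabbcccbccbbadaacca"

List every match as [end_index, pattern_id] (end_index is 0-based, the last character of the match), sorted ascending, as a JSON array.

Build:
Trie nodes:
  n0 'ε': a→1 b→11 d→6
  n1 'a': a→16 c→2
  n2 'ac': a→3
  n3 'aca': b→4
  n4 'acab': b→5
  n5 'acabb': ·  [P0 ends]
  n6 'd': a→7  [P4 ends]
  n7 'da': a→8
  n8 'daa': c→9
  n9 'daac': b→10  [P3 ends]
  n10 'daacb': ·  [P1 ends]
  n11 'b': c→12
  n12 'bc': c→13
  n13 'bcc': b→14
  n14 'bccb': b→15
  n15 'bccbb': ·  [P2 ends]
  n16 'aa': c→17
  n17 'aac': ·  [P5 ends]

Failure links (BFS by depth):
  fail(1) 'a': from fail(0)=0 chase 'a': 0 ⇒ 0;  out=∅∪out(0)=∅
  fail(6) 'd': from fail(0)=0 chase 'd': 0 ⇒ 0;  out={4}∪out(0)={4}
  fail(11) 'b': from fail(0)=0 chase 'b': 0 ⇒ 0;  out=∅∪out(0)=∅
  fail(2) 'ac': from fail(1)=0 chase 'c': 0 ⇒ 0;  out=∅∪out(0)=∅
  fail(7) 'da': from fail(6)=0 chase 'a': 0 ⇒ 1;  out=∅∪out(1)=∅
  fail(12) 'bc': from fail(11)=0 chase 'c': 0 ⇒ 0;  out=∅∪out(0)=∅
  fail(16) 'aa': from fail(1)=0 chase 'a': 0 ⇒ 1;  out=∅∪out(1)=∅
  fail(3) 'aca': from fail(2)=0 chase 'a': 0 ⇒ 1;  out=∅∪out(1)=∅
  fail(8) 'daa': from fail(7)=1 chase 'a': 1 ⇒ 16;  out=∅∪out(16)=∅
  fail(13) 'bcc': from fail(12)=0 chase 'c': 0 ⇒ 0;  out=∅∪out(0)=∅
  fail(17) 'aac': from fail(16)=1 chase 'c': 1 ⇒ 2;  out={5}∪out(2)={5}
  fail(4) 'acab': from fail(3)=1 chase 'b': 1→0 ⇒ 11;  out=∅∪out(11)=∅
  fail(9) 'daac': from fail(8)=16 chase 'c': 16 ⇒ 17;  out={3}∪out(17)={3,5}
  fail(14) 'bccb': from fail(13)=0 chase 'b': 0 ⇒ 11;  out=∅∪out(11)=∅
  fail(5) 'acabb': from fail(4)=11 chase 'b': 11→0 ⇒ 11;  out={0}∪out(11)={0}
  fail(10) 'daacb': from fail(9)=17 chase 'b': 17→2→0 ⇒ 11;  out={1}∪out(11)={1}
  fail(15) 'bccbb': from fail(14)=11 chase 'b': 11→0 ⇒ 11;  out={2}∪out(11)={2}

Text stream:
i=0 'a': node 0→1
i=1 'c': node 1→2
i=2 'a': node 2→3
i=3 'b': node 3→4
i=4 'b': node 4→5  → match P0@[0:4]
i=5 'c': node 5→12 (fail-walked)
i=6 'c': node 12→13
i=7 'c': node 13→0 (fail-walked)
i=8 'b': node 0→11
i=9 'c': node 11→12
i=10 'c': node 12→13
i=11 'b': node 13→14
i=12 'b': node 14→15  → match P2@[8:12]
i=13 'a': node 15→1 (fail-walked)
i=14 'd': node 1→6 (fail-walked)  → match P4@[14:14]
i=15 'a': node 6→7
i=16 'a': node 7→8
i=17 'c': node 8→9  → match P3@[14:17],P5@[15:17]
i=18 'c': node 9→0 (fail-walked)
i=19 'a': node 0→1

Result: [[4,0],[12,2],[14,4],[17,3],[17,5]]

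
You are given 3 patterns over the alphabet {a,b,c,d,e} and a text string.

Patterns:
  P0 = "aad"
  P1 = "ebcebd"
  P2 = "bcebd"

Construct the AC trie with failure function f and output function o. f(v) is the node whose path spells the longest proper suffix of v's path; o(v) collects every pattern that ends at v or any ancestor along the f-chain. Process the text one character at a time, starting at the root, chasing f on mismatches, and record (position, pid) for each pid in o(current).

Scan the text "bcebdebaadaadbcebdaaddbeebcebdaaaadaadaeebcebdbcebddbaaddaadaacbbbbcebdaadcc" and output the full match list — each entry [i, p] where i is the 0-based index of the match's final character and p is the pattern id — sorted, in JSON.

Build automaton:
Trie (insert patterns):
  0='ε' goto a→1 b→10 e→4
  1='a' goto a→2
  2='aa' goto d→3
  3='aad' goto ·  ←P0
  4='e' goto b→5
  5='eb' goto c→6
  6='ebc' goto e→7
  7='ebce' goto b→8
  8='ebceb' goto d→9
  9='ebcebd' goto ·  ←P1
  10='b' goto c→11
  11='bc' goto e→12
  12='bce' goto b→13
  13='bceb' goto d→14
  14='bcebd' goto ·  ←P2

BFS fail/out derivation:
  n1('a'): parent n0 fail=0; on 'a' 0 → fail=0;  out ∅∪∅=∅
  n4('e'): parent n0 fail=0; on 'e' 0 → fail=0;  out ∅∪∅=∅
  n10('b'): parent n0 fail=0; on 'b' 0 → fail=0;  out ∅∪∅=∅
  n2('aa'): parent n1 fail=0; on 'a' 0 → fail=1;  out ∅∪∅=∅
  n5('eb'): parent n4 fail=0; on 'b' 0 → fail=10;  out ∅∪∅=∅
  n11('bc'): parent n10 fail=0; on 'c' 0 → fail=0;  out ∅∪∅=∅
  n3('aad'): parent n2 fail=1; on 'd' 1→0 → fail=0;  out {0}∪∅={0}
  n6('ebc'): parent n5 fail=10; on 'c' 10 → fail=11;  out ∅∪∅=∅
  n12('bce'): parent n11 fail=0; on 'e' 0 → fail=4;  out ∅∪∅=∅
  n7('ebce'): parent n6 fail=11; on 'e' 11 → fail=12;  out ∅∪∅=∅
  n13('bceb'): parent n12 fail=4; on 'b' 4 → fail=5;  out ∅∪∅=∅
  n8('ebceb'): parent n7 fail=12; on 'b' 12 → fail=13;  out ∅∪∅=∅
  n14('bcebd'): parent n13 fail=5; on 'd' 5→10→0 → fail=0;  out {2}∪∅={2}
  n9('ebcebd'): parent n8 fail=13; on 'd' 13 → fail=14;  out {1}∪{2}={1,2}

Scan:
pos 0 'b': at 10
pos 1 'c': at 11
pos 2 'e': at 12
pos 3 'b': at 13
pos 4 'd': at 14  emit P2@[0:4]
pos 5 'e': at 4 (via fail)
pos 6 'b': at 5
pos 7 'a': at 1 (via fail)
pos 8 'a': at 2
pos 9 'd': at 3  emit P0@[7:9]
pos 10 'a': at 1 (via fail)
pos 11 'a': at 2
pos 12 'd': at 3  emit P0@[10:12]
pos 13 'b': at 10 (via fail)
pos 14 'c': at 11
pos 15 'e': at 12
pos 16 'b': at 13
pos 17 'd': at 14  emit P2@[13:17]
pos 18 'a': at 1 (via fail)
pos 19 'a': at 2
pos 20 'd': at 3  emit P0@[18:20]
pos 21 'd': at 0 (via fail)
pos 22 'b': at 10
pos 23 'e': at 4 (via fail)
pos 24 'e': at 4 (via fail)
pos 25 'b': at 5
pos 26 'c': at 6
pos 27 'e': at 7
pos 28 'b': at 8
pos 29 'd': at 9  emit P1@[24:29],P2@[25:29]
pos 30 'a': at 1 (via fail)
pos 31 'a': at 2
pos 32 'a': at 2 (via fail)
pos 33 'a': at 2 (via fail)
pos 34 'd': at 3  emit P0@[32:34]
pos 35 'a': at 1 (via fail)
pos 36 'a': at 2
pos 37 'd': at 3  emit P0@[35:37]
pos 38 'a': at 1 (via fail)
pos 39 'e': at 4 (via fail)
pos 40 'e': at 4 (via fail)
pos 41 'b': at 5
pos 42 'c': at 6
pos 43 'e': at 7
pos 44 'b': at 8
pos 45 'd': at 9  emit P1@[40:45],P2@[41:45]
pos 46 'b': at 10 (via fail)
pos 47 'c': at 11
pos 48 'e': at 12
pos 49 'b': at 13
pos 50 'd': at 14  emit P2@[46:50]
pos 51 'd': at 0 (via fail)
pos 52 'b': at 10
pos 53 'a': at 1 (via fail)
pos 54 'a': at 2
pos 55 'd': at 3  emit P0@[53:55]
pos 56 'd': at 0 (via fail)
pos 57 'a': at 1
pos 58 'a': at 2
pos 59 'd': at 3  emit P0@[57:59]
pos 60 'a': at 1 (via fail)
pos 61 'a': at 2
pos 62 'c': at 0 (via fail)
pos 63 'b': at 10
pos 64 'b': at 10 (via fail)
pos 65 'b': at 10 (via fail)
pos 66 'b': at 10 (via fail)
pos 67 'c': at 11
pos 68 'e': at 12
pos 69 'b': at 13
pos 70 'd': at 14  emit P2@[66:70]
pos 71 'a': at 1 (via fail)
pos 72 'a': at 2
pos 73 'd': at 3  emit P0@[71:73]
pos 74 'c': at 0 (via fail)
pos 75 'c': at 0

Matches: [[4,2],[9,0],[12,0],[17,2],[20,0],[29,1],[29,2],[34,0],[37,0],[45,1],[45,2],[50,2],[55,0],[59,0],[70,2],[73,0]]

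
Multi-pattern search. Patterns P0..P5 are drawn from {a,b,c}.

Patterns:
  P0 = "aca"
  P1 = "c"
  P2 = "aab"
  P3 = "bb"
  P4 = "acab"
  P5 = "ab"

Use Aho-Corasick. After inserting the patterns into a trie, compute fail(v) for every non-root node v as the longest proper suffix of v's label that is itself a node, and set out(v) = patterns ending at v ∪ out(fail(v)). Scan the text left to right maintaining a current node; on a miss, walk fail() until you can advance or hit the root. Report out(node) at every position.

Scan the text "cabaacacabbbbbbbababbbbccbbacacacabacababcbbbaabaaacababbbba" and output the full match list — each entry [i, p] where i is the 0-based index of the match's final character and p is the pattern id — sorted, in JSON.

Build automaton:
Trie nodes:
  n0 'ε': a→1 b→7 c→4
  n1 'a': a→5 b→10 c→2
  n2 'ac': a→3
  n3 'aca': b→9  ←P0
  n4 'c': ·  ←P1
  n5 'aa': b→6
  n6 'aab': ·  ←P2
  n7 'b': b→8
  n8 'bb': ·  ←P3
  n9 'acab': ·  ←P4
  n10 'ab': ·  ←P5

Failure links (BFS by depth):
  fail(1) 'a': from fail(0)=0 chase 'a': 0 ⇒ 0;  out=∅∪out(0)=∅
  fail(4) 'c': from fail(0)=0 chase 'c': 0 ⇒ 0;  out={1}∪out(0)={1}
  fail(7) 'b': from fail(0)=0 chase 'b': 0 ⇒ 0;  out=∅∪out(0)=∅
  fail(2) 'ac': from fail(1)=0 chase 'c': 0 ⇒ 4;  out=∅∪out(4)={1}
  fail(5) 'aa': from fail(1)=0 chase 'a': 0 ⇒ 1;  out=∅∪out(1)=∅
  fail(8) 'bb': from fail(7)=0 chase 'b': 0 ⇒ 7;  out={3}∪out(7)={3}
  fail(10) 'ab': from fail(1)=0 chase 'b': 0 ⇒ 7;  out={5}∪out(7)={5}
  fail(3) 'aca': from fail(2)=4 chase 'a': 4→0 ⇒ 1;  out={0}∪out(1)={0}
  fail(6) 'aab': from fail(5)=1 chase 'b': 1 ⇒ 10;  out={2}∪out(10)={2,5}
  fail(9) 'acab': from fail(3)=1 chase 'b': 1 ⇒ 10;  out={4}∪out(10)={4,5}

Text stream:
[0] read 'c'  n0⇒n4  ** P1@[0:0]
[1] read 'a'  n4⇒n1 (via fail)
[2] read 'b'  n1⇒n10  ** P5@[1:2]
[3] read 'a'  n10⇒n1 (via fail)
[4] read 'a'  n1⇒n5
[5] read 'c'  n5⇒n2 (via fail)  ** P1@[5:5]
[6] read 'a'  n2⇒n3  ** P0@[4:6]
[7] read 'c'  n3⇒n2 (via fail)  ** P1@[7:7]
[8] read 'a'  n2⇒n3  ** P0@[6:8]
[9] read 'b'  n3⇒n9  ** P4@[6:9],P5@[8:9]
[10] read 'b'  n9⇒n8 (via fail)  ** P3@[9:10]
[11] read 'b'  n8⇒n8 (via fail)  ** P3@[10:11]
[12] read 'b'  n8⇒n8 (via fail)  ** P3@[11:12]
[13] read 'b'  n8⇒n8 (via fail)  ** P3@[12:13]
[14] read 'b'  n8⇒n8 (via fail)  ** P3@[13:14]
[15] read 'b'  n8⇒n8 (via fail)  ** P3@[14:15]
[16] read 'a'  n8⇒n1 (via fail)
[17] read 'b'  n1⇒n10  ** P5@[16:17]
[18] read 'a'  n10⇒n1 (via fail)
[19] read 'b'  n1⇒n10  ** P5@[18:19]
[20] read 'b'  n10⇒n8 (via fail)  ** P3@[19:20]
[21] read 'b'  n8⇒n8 (via fail)  ** P3@[20:21]
[22] read 'b'  n8⇒n8 (via fail)  ** P3@[21:22]
[23] read 'c'  n8⇒n4 (via fail)  ** P1@[23:23]
[24] read 'c'  n4⇒n4 (via fail)  ** P1@[24:24]
[25] read 'b'  n4⇒n7 (via fail)
[26] read 'b'  n7⇒n8  ** P3@[25:26]
[27] read 'a'  n8⇒n1 (via fail)
[28] read 'c'  n1⇒n2  ** P1@[28:28]
[29] read 'a'  n2⇒n3  ** P0@[27:29]
[30] read 'c'  n3⇒n2 (via fail)  ** P1@[30:30]
[31] read 'a'  n2⇒n3  ** P0@[29:31]
[32] read 'c'  n3⇒n2 (via fail)  ** P1@[32:32]
[33] read 'a'  n2⇒n3  ** P0@[31:33]
[34] read 'b'  n3⇒n9  ** P4@[31:34],P5@[33:34]
[35] read 'a'  n9⇒n1 (via fail)
[36] read 'c'  n1⇒n2  ** P1@[36:36]
[37] read 'a'  n2⇒n3  ** P0@[35:37]
[38] read 'b'  n3⇒n9  ** P4@[35:38],P5@[37:38]
[39] read 'a'  n9⇒n1 (via fail)
[40] read 'b'  n1⇒n10  ** P5@[39:40]
[41] read 'c'  n10⇒n4 (via fail)  ** P1@[41:41]
[42] read 'b'  n4⇒n7 (via fail)
[43] read 'b'  n7⇒n8  ** P3@[42:43]
[44] read 'b'  n8⇒n8 (via fail)  ** P3@[43:44]
[45] read 'a'  n8⇒n1 (via fail)
[46] read 'a'  n1⇒n5
[47] read 'b'  n5⇒n6  ** P2@[45:47],P5@[46:47]
[48] read 'a'  n6⇒n1 (via fail)
[49] read 'a'  n1⇒n5
[50] read 'a'  n5⇒n5 (via fail)
[51] read 'c'  n5⇒n2 (via fail)  ** P1@[51:51]
[52] read 'a'  n2⇒n3  ** P0@[50:52]
[53] read 'b'  n3⇒n9  ** P4@[50:53],P5@[52:53]
[54] read 'a'  n9⇒n1 (via fail)
[55] read 'b'  n1⇒n10  ** P5@[54:55]
[56] read 'b'  n10⇒n8 (via fail)  ** P3@[55:56]
[57] read 'b'  n8⇒n8 (via fail)  ** P3@[56:57]
[58] read 'b'  n8⇒n8 (via fail)  ** P3@[57:58]
[59] read 'a'  n8⇒n1 (via fail)

All matches (sorted): [[0,1],[2,5],[5,1],[6,0],[7,1],[8,0],[9,4],[9,5],[10,3],[11,3],[12,3],[13,3],[14,3],[15,3],[17,5],[19,5],[20,3],[21,3],[22,3],[23,1],[24,1],[26,3],[28,1],[29,0],[30,1],[31,0],[32,1],[33,0],[34,4],[34,5],[36,1],[37,0],[38,4],[38,5],[40,5],[41,1],[43,3],[44,3],[47,2],[47,5],[51,1],[52,0],[53,4],[53,5],[55,5],[56,3],[57,3],[58,3]]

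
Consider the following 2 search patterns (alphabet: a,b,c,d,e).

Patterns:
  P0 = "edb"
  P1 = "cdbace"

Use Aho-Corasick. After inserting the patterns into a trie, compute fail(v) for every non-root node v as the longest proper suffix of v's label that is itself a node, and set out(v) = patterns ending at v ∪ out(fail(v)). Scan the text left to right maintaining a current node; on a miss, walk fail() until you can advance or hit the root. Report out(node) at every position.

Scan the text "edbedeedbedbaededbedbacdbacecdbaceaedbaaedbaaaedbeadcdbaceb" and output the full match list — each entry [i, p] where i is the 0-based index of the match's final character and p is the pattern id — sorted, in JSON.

Build automaton:
Trie (insert patterns):
  0='ε' goto c→4 e→1
  1='e' goto d→2
  2='ed' goto b→3
  3='edb' goto ·  [P0 ends]
  4='c' goto d→5
  5='cd' goto b→6
  6='cdb' goto a→7
  7='cdba' goto c→8
  8='cdbac' goto e→9
  9='cdbace' goto ·  [P1 ends]

Failure links (BFS by depth):
  n1('e'): parent n0 fail=0; on 'e' 0 → fail=0;  out ∅∪∅=∅
  n4('c'): parent n0 fail=0; on 'c' 0 → fail=0;  out ∅∪∅=∅
  n2('ed'): parent n1 fail=0; on 'd' 0 → fail=0;  out ∅∪∅=∅
  n5('cd'): parent n4 fail=0; on 'd' 0 → fail=0;  out ∅∪∅=∅
  n3('edb'): parent n2 fail=0; on 'b' 0 → fail=0;  out {0}∪∅={0}
  n6('cdb'): parent n5 fail=0; on 'b' 0 → fail=0;  out ∅∪∅=∅
  n7('cdba'): parent n6 fail=0; on 'a' 0 → fail=0;  out ∅∪∅=∅
  n8('cdbac'): parent n7 fail=0; on 'c' 0 → fail=4;  out ∅∪∅=∅
  n9('cdbace'): parent n8 fail=4; on 'e' 4→0 → fail=1;  out {1}∪∅={1}

Run:
pos 0 'e': at 1
pos 1 'd': at 2
pos 2 'b': at 3  ** P0@[0:2]
pos 3 'e': at 1 ·f
pos 4 'd': at 2
pos 5 'e': at 1 ·f
pos 6 'e': at 1 ·f
pos 7 'd': at 2
pos 8 'b': at 3  ** P0@[6:8]
pos 9 'e': at 1 ·f
pos 10 'd': at 2
pos 11 'b': at 3  ** P0@[9:11]
pos 12 'a': at 0 ·f
pos 13 'e': at 1
pos 14 'd': at 2
pos 15 'e': at 1 ·f
pos 16 'd': at 2
pos 17 'b': at 3  ** P0@[15:17]
pos 18 'e': at 1 ·f
pos 19 'd': at 2
pos 20 'b': at 3  ** P0@[18:20]
pos 21 'a': at 0 ·f
pos 22 'c': at 4
pos 23 'd': at 5
pos 24 'b': at 6
pos 25 'a': at 7
pos 26 'c': at 8
pos 27 'e': at 9  ** P1@[22:27]
pos 28 'c': at 4 ·f
pos 29 'd': at 5
pos 30 'b': at 6
pos 31 'a': at 7
pos 32 'c': at 8
pos 33 'e': at 9  ** P1@[28:33]
pos 34 'a': at 0 ·f
pos 35 'e': at 1
pos 36 'd': at 2
pos 37 'b': at 3  ** P0@[35:37]
pos 38 'a': at 0 ·f
pos 39 'a': at 0
pos 40 'e': at 1
pos 41 'd': at 2
pos 42 'b': at 3  ** P0@[40:42]
pos 43 'a': at 0 ·f
pos 44 'a': at 0
pos 45 'a': at 0
pos 46 'e': at 1
pos 47 'd': at 2
pos 48 'b': at 3  ** P0@[46:48]
pos 49 'e': at 1 ·f
pos 50 'a': at 0 ·f
pos 51 'd': at 0
pos 52 'c': at 4
pos 53 'd': at 5
pos 54 'b': at 6
pos 55 'a': at 7
pos 56 'c': at 8
pos 57 'e': at 9  ** P1@[52:57]
pos 58 'b': at 0 ·f

Matches: [[2,0],[8,0],[11,0],[17,0],[20,0],[27,1],[33,1],[37,0],[42,0],[48,0],[57,1]]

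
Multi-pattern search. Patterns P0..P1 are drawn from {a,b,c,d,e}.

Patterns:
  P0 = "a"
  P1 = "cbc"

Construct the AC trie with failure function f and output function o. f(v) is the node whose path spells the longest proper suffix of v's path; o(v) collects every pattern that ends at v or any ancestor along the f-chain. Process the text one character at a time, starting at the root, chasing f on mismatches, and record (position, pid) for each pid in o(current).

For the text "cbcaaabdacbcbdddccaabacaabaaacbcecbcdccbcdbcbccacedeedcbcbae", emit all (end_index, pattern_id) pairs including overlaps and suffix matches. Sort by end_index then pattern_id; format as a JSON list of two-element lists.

Build automaton:
Trie (insert patterns):
  n0 'ε': a→1 c→2
  n1 'a': ·  [P0 ends]
  n2 'c': b→3
  n3 'cb': c→4
  n4 'cbc': ·  [P1 ends]

BFS fail/out derivation:
  n1('a'): parent n0 fail=0; on 'a' 0 → fail=0;  out {0}∪∅={0}
  n2('c'): parent n0 fail=0; on 'c' 0 → fail=0;  out ∅∪∅=∅
  n3('cb'): parent n2 fail=0; on 'b' 0 → fail=0;  out ∅∪∅=∅
  n4('cbc'): parent n3 fail=0; on 'c' 0 → fail=2;  out {1}∪∅={1}

Scan:
[0] read 'c'  n0⇒n2
[1] read 'b'  n2⇒n3
[2] read 'c'  n3⇒n4  ** P1@[0:2]
[3] read 'a'  n4⇒n1 (via fail)  ** P0@[3:3]
[4] read 'a'  n1⇒n1 (via fail)  ** P0@[4:4]
[5] read 'a'  n1⇒n1 (via fail)  ** P0@[5:5]
[6] read 'b'  n1⇒n0 (via fail)
[7] read 'd'  n0⇒n0
[8] read 'a'  n0⇒n1  ** P0@[8:8]
[9] read 'c'  n1⇒n2 (via fail)
[10] read 'b'  n2⇒n3
[11] read 'c'  n3⇒n4  ** P1@[9:11]
[12] read 'b'  n4⇒n3 (via fail)
[13] read 'd'  n3⇒n0 (via fail)
[14] read 'd'  n0⇒n0
[15] read 'd'  n0⇒n0
[16] read 'c'  n0⇒n2
[17] read 'c'  n2⇒n2 (via fail)
[18] read 'a'  n2⇒n1 (via fail)  ** P0@[18:18]
[19] read 'a'  n1⇒n1 (via fail)  ** P0@[19:19]
[20] read 'b'  n1⇒n0 (via fail)
[21] read 'a'  n0⇒n1  ** P0@[21:21]
[22] read 'c'  n1⇒n2 (via fail)
[23] read 'a'  n2⇒n1 (via fail)  ** P0@[23:23]
[24] read 'a'  n1⇒n1 (via fail)  ** P0@[24:24]
[25] read 'b'  n1⇒n0 (via fail)
[26] read 'a'  n0⇒n1  ** P0@[26:26]
[27] read 'a'  n1⇒n1 (via fail)  ** P0@[27:27]
[28] read 'a'  n1⇒n1 (via fail)  ** P0@[28:28]
[29] read 'c'  n1⇒n2 (via fail)
[30] read 'b'  n2⇒n3
[31] read 'c'  n3⇒n4  ** P1@[29:31]
[32] read 'e'  n4⇒n0 (via fail)
[33] read 'c'  n0⇒n2
[34] read 'b'  n2⇒n3
[35] read 'c'  n3⇒n4  ** P1@[33:35]
[36] read 'd'  n4⇒n0 (via fail)
[37] read 'c'  n0⇒n2
[38] read 'c'  n2⇒n2 (via fail)
[39] read 'b'  n2⇒n3
[40] read 'c'  n3⇒n4  ** P1@[38:40]
[41] read 'd'  n4⇒n0 (via fail)
[42] read 'b'  n0⇒n0
[43] read 'c'  n0⇒n2
[44] read 'b'  n2⇒n3
[45] read 'c'  n3⇒n4  ** P1@[43:45]
[46] read 'c'  n4⇒n2 (via fail)
[47] read 'a'  n2⇒n1 (via fail)  ** P0@[47:47]
[48] read 'c'  n1⇒n2 (via fail)
[49] read 'e'  n2⇒n0 (via fail)
[50] read 'd'  n0⇒n0
[51] read 'e'  n0⇒n0
[52] read 'e'  n0⇒n0
[53] read 'd'  n0⇒n0
[54] read 'c'  n0⇒n2
[55] read 'b'  n2⇒n3
[56] read 'c'  n3⇒n4  ** P1@[54:56]
[57] read 'b'  n4⇒n3 (via fail)
[58] read 'a'  n3⇒n1 (via fail)  ** P0@[58:58]
[59] read 'e'  n1⇒n0 (via fail)

All matches (sorted): [[2,1],[3,0],[4,0],[5,0],[8,0],[11,1],[18,0],[19,0],[21,0],[23,0],[24,0],[26,0],[27,0],[28,0],[31,1],[35,1],[40,1],[45,1],[47,0],[56,1],[58,0]]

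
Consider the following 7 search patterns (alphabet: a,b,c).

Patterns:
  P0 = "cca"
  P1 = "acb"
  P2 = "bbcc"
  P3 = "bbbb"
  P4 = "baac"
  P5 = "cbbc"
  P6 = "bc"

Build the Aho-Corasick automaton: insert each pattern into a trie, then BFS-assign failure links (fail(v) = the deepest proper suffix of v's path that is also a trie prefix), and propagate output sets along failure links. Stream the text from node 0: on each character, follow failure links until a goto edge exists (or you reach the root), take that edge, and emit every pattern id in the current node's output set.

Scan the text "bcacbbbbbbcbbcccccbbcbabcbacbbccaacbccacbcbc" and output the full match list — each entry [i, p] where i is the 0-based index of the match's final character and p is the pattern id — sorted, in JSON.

Build:
Trie nodes:
  0='ε' goto a→4 b→7 c→1
  1='c' goto b→16 c→2
  2='cc' goto a→3
  3='cca' goto ·  ←P0
  4='a' goto c→5
  5='ac' goto b→6
  6='acb' goto ·  ←P1
  7='b' goto a→13 b→8 c→19
  8='bb' goto b→11 c→9
  9='bbc' goto c→10
  10='bbcc' goto ·  ←P2
  11='bbb' goto b→12
  12='bbbb' goto ·  ←P3
  13='ba' goto a→14
  14='baa' goto c→15
  15='baac' goto ·  ←P4
  16='cb' goto b→17
  17='cbb' goto c→18
  18='cbbc' goto ·  ←P5
  19='bc' goto ·  ←P6

BFS fail/out derivation:
  n1('c'): parent n0 fail=0; on 'c' 0 → fail=0;  out ∅∪∅=∅
  n4('a'): parent n0 fail=0; on 'a' 0 → fail=0;  out ∅∪∅=∅
  n7('b'): parent n0 fail=0; on 'b' 0 → fail=0;  out ∅∪∅=∅
  n2('cc'): parent n1 fail=0; on 'c' 0 → fail=1;  out ∅∪∅=∅
  n5('ac'): parent n4 fail=0; on 'c' 0 → fail=1;  out ∅∪∅=∅
  n8('bb'): parent n7 fail=0; on 'b' 0 → fail=7;  out ∅∪∅=∅
  n13('ba'): parent n7 fail=0; on 'a' 0 → fail=4;  out ∅∪∅=∅
  n16('cb'): parent n1 fail=0; on 'b' 0 → fail=7;  out ∅∪∅=∅
  n19('bc'): parent n7 fail=0; on 'c' 0 → fail=1;  out {6}∪∅={6}
  n3('cca'): parent n2 fail=1; on 'a' 1→0 → fail=4;  out {0}∪∅={0}
  n6('acb'): parent n5 fail=1; on 'b' 1 → fail=16;  out {1}∪∅={1}
  n9('bbc'): parent n8 fail=7; on 'c' 7 → fail=19;  out ∅∪{6}={6}
  n11('bbb'): parent n8 fail=7; on 'b' 7 → fail=8;  out ∅∪∅=∅
  n14('baa'): parent n13 fail=4; on 'a' 4→0 → fail=4;  out ∅∪∅=∅
  n17('cbb'): parent n16 fail=7; on 'b' 7 → fail=8;  out ∅∪∅=∅
  n10('bbcc'): parent n9 fail=19; on 'c' 19→1 → fail=2;  out {2}∪∅={2}
  n12('bbbb'): parent n11 fail=8; on 'b' 8 → fail=11;  out {3}∪∅={3}
  n15('baac'): parent n14 fail=4; on 'c' 4 → fail=5;  out {4}∪∅={4}
  n18('cbbc'): parent n17 fail=8; on 'c' 8 → fail=9;  out {5}∪{6}={5,6}

Scan:
i=0 'b': node 0→7
i=1 'c': node 7→19  emit P6@[0:1]
i=2 'a': node 19→4 ·f
i=3 'c': node 4→5
i=4 'b': node 5→6  emit P1@[2:4]
i=5 'b': node 6→17 ·f
i=6 'b': node 17→11 ·f
i=7 'b': node 11→12  emit P3@[4:7]
i=8 'b': node 12→12 ·f  emit P3@[5:8]
i=9 'b': node 12→12 ·f  emit P3@[6:9]
i=10 'c': node 12→9 ·f  emit P6@[9:10]
i=11 'b': node 9→16 ·f
i=12 'b': node 16→17
i=13 'c': node 17→18  emit P5@[10:13],P6@[12:13]
i=14 'c': node 18→10 ·f  emit P2@[11:14]
i=15 'c': node 10→2 ·f
i=16 'c': node 2→2 ·f
i=17 'c': node 2→2 ·f
i=18 'b': node 2→16 ·f
i=19 'b': node 16→17
i=20 'c': node 17→18  emit P5@[17:20],P6@[19:20]
i=21 'b': node 18→16 ·f
i=22 'a': node 16→13 ·f
i=23 'b': node 13→7 ·f
i=24 'c': node 7→19  emit P6@[23:24]
i=25 'b': node 19→16 ·f
i=26 'a': node 16→13 ·f
i=27 'c': node 13→5 ·f
i=28 'b': node 5→6  emit P1@[26:28]
i=29 'b': node 6→17 ·f
i=30 'c': node 17→18  emit P5@[27:30],P6@[29:30]
i=31 'c': node 18→10 ·f  emit P2@[28:31]
i=32 'a': node 10→3 ·f  emit P0@[30:32]
i=33 'a': node 3→4 ·f
i=34 'c': node 4→5
i=35 'b': node 5→6  emit P1@[33:35]
i=36 'c': node 6→19 ·f  emit P6@[35:36]
i=37 'c': node 19→2 ·f
i=38 'a': node 2→3  emit P0@[36:38]
i=39 'c': node 3→5 ·f
i=40 'b': node 5→6  emit P1@[38:40]
i=41 'c': node 6→19 ·f  emit P6@[40:41]
i=42 'b': node 19→16 ·f
i=43 'c': node 16→19 ·f  emit P6@[42:43]

Matches: [[1,6],[4,1],[7,3],[8,3],[9,3],[10,6],[13,5],[13,6],[14,2],[20,5],[20,6],[24,6],[28,1],[30,5],[30,6],[31,2],[32,0],[35,1],[36,6],[38,0],[40,1],[41,6],[43,6]]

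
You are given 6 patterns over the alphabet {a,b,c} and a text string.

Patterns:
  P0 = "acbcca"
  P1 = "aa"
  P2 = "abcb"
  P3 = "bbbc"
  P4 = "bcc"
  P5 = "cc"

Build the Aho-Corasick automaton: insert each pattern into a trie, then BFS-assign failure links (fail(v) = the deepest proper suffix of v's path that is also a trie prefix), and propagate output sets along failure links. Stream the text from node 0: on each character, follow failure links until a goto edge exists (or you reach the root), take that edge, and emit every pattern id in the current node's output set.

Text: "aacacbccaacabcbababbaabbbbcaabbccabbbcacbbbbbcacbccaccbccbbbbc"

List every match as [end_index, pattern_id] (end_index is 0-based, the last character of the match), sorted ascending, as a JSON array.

Build automaton:
Trie nodes:
  0='ε' goto a→1 b→11 c→17
  1='a' goto a→7 b→8 c→2
  2='ac' goto b→3
  3='acb' goto c→4
  4='acbc' goto c→5
  5='acbcc' goto a→6
  6='acbcca' goto ·  [P0 ends]
  7='aa' goto ·  [P1 ends]
  8='ab' goto c→9
  9='abc' goto b→10
  10='abcb' goto ·  [P2 ends]
  11='b' goto b→12 c→15
  12='bb' goto b→13
  13='bbb' goto c→14
  14='bbbc' goto ·  [P3 ends]
  15='bc' goto c→16
  16='bcc' goto ·  [P4 ends]
  17='c' goto c→18
  18='cc' goto ·  [P5 ends]

BFS fail/out derivation:
  fail(1) 'a': from fail(0)=0 chase 'a': 0 ⇒ 0;  out=∅∪out(0)=∅
  fail(11) 'b': from fail(0)=0 chase 'b': 0 ⇒ 0;  out=∅∪out(0)=∅
  fail(17) 'c': from fail(0)=0 chase 'c': 0 ⇒ 0;  out=∅∪out(0)=∅
  fail(2) 'ac': from fail(1)=0 chase 'c': 0 ⇒ 17;  out=∅∪out(17)=∅
  fail(7) 'aa': from fail(1)=0 chase 'a': 0 ⇒ 1;  out={1}∪out(1)={1}
  fail(8) 'ab': from fail(1)=0 chase 'b': 0 ⇒ 11;  out=∅∪out(11)=∅
  fail(12) 'bb': from fail(11)=0 chase 'b': 0 ⇒ 11;  out=∅∪out(11)=∅
  fail(15) 'bc': from fail(11)=0 chase 'c': 0 ⇒ 17;  out=∅∪out(17)=∅
  fail(18) 'cc': from fail(17)=0 chase 'c': 0 ⇒ 17;  out={5}∪out(17)={5}
  fail(3) 'acb': from fail(2)=17 chase 'b': 17→0 ⇒ 11;  out=∅∪out(11)=∅
  fail(9) 'abc': from fail(8)=11 chase 'c': 11 ⇒ 15;  out=∅∪out(15)=∅
  fail(13) 'bbb': from fail(12)=11 chase 'b': 11 ⇒ 12;  out=∅∪out(12)=∅
  fail(16) 'bcc': from fail(15)=17 chase 'c': 17 ⇒ 18;  out={4}∪out(18)={4,5}
  fail(4) 'acbc': from fail(3)=11 chase 'c': 11 ⇒ 15;  out=∅∪out(15)=∅
  fail(10) 'abcb': from fail(9)=15 chase 'b': 15→17→0 ⇒ 11;  out={2}∪out(11)={2}
  fail(14) 'bbbc': from fail(13)=12 chase 'c': 12→11 ⇒ 15;  out={3}∪out(15)={3}
  fail(5) 'acbcc': from fail(4)=15 chase 'c': 15 ⇒ 16;  out=∅∪out(16)={4,5}
  fail(6) 'acbcca': from fail(5)=16 chase 'a': 16→18→17→0 ⇒ 1;  out={0}∪out(1)={0}

Scan:
[0] read 'a'  n0⇒n1
[1] read 'a'  n1⇒n7  ** P1@[0:1]
[2] read 'c'  n7⇒n2 ·f
[3] read 'a'  n2⇒n1 ·f
[4] read 'c'  n1⇒n2
[5] read 'b'  n2⇒n3
[6] read 'c'  n3⇒n4
[7] read 'c'  n4⇒n5  ** P4@[5:7],P5@[6:7]
[8] read 'a'  n5⇒n6  ** P0@[3:8]
[9] read 'a'  n6⇒n7 ·f  ** P1@[8:9]
[10] read 'c'  n7⇒n2 ·f
[11] read 'a'  n2⇒n1 ·f
[12] read 'b'  n1⇒n8
[13] read 'c'  n8⇒n9
[14] read 'b'  n9⇒n10  ** P2@[11:14]
[15] read 'a'  n10⇒n1 ·f
[16] read 'b'  n1⇒n8
[17] read 'a'  n8⇒n1 ·f
[18] read 'b'  n1⇒n8
[19] read 'b'  n8⇒n12 ·f
[20] read 'a'  n12⇒n1 ·f
[21] read 'a'  n1⇒n7  ** P1@[20:21]
[22] read 'b'  n7⇒n8 ·f
[23] read 'b'  n8⇒n12 ·f
[24] read 'b'  n12⇒n13
[25] read 'b'  n13⇒n13 ·f
[26] read 'c'  n13⇒n14  ** P3@[23:26]
[27] read 'a'  n14⇒n1 ·f
[28] read 'a'  n1⇒n7  ** P1@[27:28]
[29] read 'b'  n7⇒n8 ·f
[30] read 'b'  n8⇒n12 ·f
[31] read 'c'  n12⇒n15 ·f
[32] read 'c'  n15⇒n16  ** P4@[30:32],P5@[31:32]
[33] read 'a'  n16⇒n1 ·f
[34] read 'b'  n1⇒n8
[35] read 'b'  n8⇒n12 ·f
[36] read 'b'  n12⇒n13
[37] read 'c'  n13⇒n14  ** P3@[34:37]
[38] read 'a'  n14⇒n1 ·f
[39] read 'c'  n1⇒n2
[40] read 'b'  n2⇒n3
[41] read 'b'  n3⇒n12 ·f
[42] read 'b'  n12⇒n13
[43] read 'b'  n13⇒n13 ·f
[44] read 'b'  n13⇒n13 ·f
[45] read 'c'  n13⇒n14  ** P3@[42:45]
[46] read 'a'  n14⇒n1 ·f
[47] read 'c'  n1⇒n2
[48] read 'b'  n2⇒n3
[49] read 'c'  n3⇒n4
[50] read 'c'  n4⇒n5  ** P4@[48:50],P5@[49:50]
[51] read 'a'  n5⇒n6  ** P0@[46:51]
[52] read 'c'  n6⇒n2 ·f
[53] read 'c'  n2⇒n18 ·f  ** P5@[52:53]
[54] read 'b'  n18⇒n11 ·f
[55] read 'c'  n11⇒n15
[56] read 'c'  n15⇒n16  ** P4@[54:56],P5@[55:56]
[57] read 'b'  n16⇒n11 ·f
[58] read 'b'  n11⇒n12
[59] read 'b'  n12⇒n13
[60] read 'b'  n13⇒n13 ·f
[61] read 'c'  n13⇒n14  ** P3@[58:61]

Result: [[1,1],[7,4],[7,5],[8,0],[9,1],[14,2],[21,1],[26,3],[28,1],[32,4],[32,5],[37,3],[45,3],[50,4],[50,5],[51,0],[53,5],[56,4],[56,5],[61,3]]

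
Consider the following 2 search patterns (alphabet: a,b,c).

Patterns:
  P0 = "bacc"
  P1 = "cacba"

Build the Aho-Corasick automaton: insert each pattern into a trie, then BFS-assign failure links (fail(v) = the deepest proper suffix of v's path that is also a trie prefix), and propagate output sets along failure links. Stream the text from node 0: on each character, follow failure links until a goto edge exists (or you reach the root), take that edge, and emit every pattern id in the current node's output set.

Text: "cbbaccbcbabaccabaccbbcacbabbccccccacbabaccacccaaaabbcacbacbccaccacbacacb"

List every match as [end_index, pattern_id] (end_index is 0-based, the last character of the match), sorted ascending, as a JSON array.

Construct AC machine:
Trie nodes:
  n0 'ε': b→1 c→5
  n1 'b': a→2
  n2 'ba': c→3
  n3 'bac': c→4
  n4 'bacc': ·  ←P0
  n5 'c': a→6
  n6 'ca': c→7
  n7 'cac': b→8
  n8 'cacb': a→9
  n9 'cacba': ·  ←P1

BFS fail/out derivation:
  n1('b'): parent n0 fail=0; on 'b' 0 → fail=0;  out ∅∪∅=∅
  n5('c'): parent n0 fail=0; on 'c' 0 → fail=0;  out ∅∪∅=∅
  n2('ba'): parent n1 fail=0; on 'a' 0 → fail=0;  out ∅∪∅=∅
  n6('ca'): parent n5 fail=0; on 'a' 0 → fail=0;  out ∅∪∅=∅
  n3('bac'): parent n2 fail=0; on 'c' 0 → fail=5;  out ∅∪∅=∅
  n7('cac'): parent n6 fail=0; on 'c' 0 → fail=5;  out ∅∪∅=∅
  n4('bacc'): parent n3 fail=5; on 'c' 5→0 → fail=5;  out {0}∪∅={0}
  n8('cacb'): parent n7 fail=5; on 'b' 5→0 → fail=1;  out ∅∪∅=∅
  n9('cacba'): parent n8 fail=1; on 'a' 1 → fail=2;  out {1}∪∅={1}

Text stream:
pos 0 'c': at 5
pos 1 'b': at 1 ·f
pos 2 'b': at 1 ·f
pos 3 'a': at 2
pos 4 'c': at 3
pos 5 'c': at 4  emit P0@[2:5]
pos 6 'b': at 1 ·f
pos 7 'c': at 5 ·f
pos 8 'b': at 1 ·f
pos 9 'a': at 2
pos 10 'b': at 1 ·f
pos 11 'a': at 2
pos 12 'c': at 3
pos 13 'c': at 4  emit P0@[10:13]
pos 14 'a': at 6 ·f
pos 15 'b': at 1 ·f
pos 16 'a': at 2
pos 17 'c': at 3
pos 18 'c': at 4  emit P0@[15:18]
pos 19 'b': at 1 ·f
pos 20 'b': at 1 ·f
pos 21 'c': at 5 ·f
pos 22 'a': at 6
pos 23 'c': at 7
pos 24 'b': at 8
pos 25 'a': at 9  emit P1@[21:25]
pos 26 'b': at 1 ·f
pos 27 'b': at 1 ·f
pos 28 'c': at 5 ·f
pos 29 'c': at 5 ·f
pos 30 'c': at 5 ·f
pos 31 'c': at 5 ·f
pos 32 'c': at 5 ·f
pos 33 'c': at 5 ·f
pos 34 'a': at 6
pos 35 'c': at 7
pos 36 'b': at 8
pos 37 'a': at 9  emit P1@[33:37]
pos 38 'b': at 1 ·f
pos 39 'a': at 2
pos 40 'c': at 3
pos 41 'c': at 4  emit P0@[38:41]
pos 42 'a': at 6 ·f
pos 43 'c': at 7
pos 44 'c': at 5 ·f
pos 45 'c': at 5 ·f
pos 46 'a': at 6
pos 47 'a': at 0 ·f
pos 48 'a': at 0
pos 49 'a': at 0
pos 50 'b': at 1
pos 51 'b': at 1 ·f
pos 52 'c': at 5 ·f
pos 53 'a': at 6
pos 54 'c': at 7
pos 55 'b': at 8
pos 56 'a': at 9  emit P1@[52:56]
pos 57 'c': at 3 ·f
pos 58 'b': at 1 ·f
pos 59 'c': at 5 ·f
pos 60 'c': at 5 ·f
pos 61 'a': at 6
pos 62 'c': at 7
pos 63 'c': at 5 ·f
pos 64 'a': at 6
pos 65 'c': at 7
pos 66 'b': at 8
pos 67 'a': at 9  emit P1@[63:67]
pos 68 'c': at 3 ·f
pos 69 'a': at 6 ·f
pos 70 'c': at 7
pos 71 'b': at 8

Matches: [[5,0],[13,0],[18,0],[25,1],[37,1],[41,0],[56,1],[67,1]]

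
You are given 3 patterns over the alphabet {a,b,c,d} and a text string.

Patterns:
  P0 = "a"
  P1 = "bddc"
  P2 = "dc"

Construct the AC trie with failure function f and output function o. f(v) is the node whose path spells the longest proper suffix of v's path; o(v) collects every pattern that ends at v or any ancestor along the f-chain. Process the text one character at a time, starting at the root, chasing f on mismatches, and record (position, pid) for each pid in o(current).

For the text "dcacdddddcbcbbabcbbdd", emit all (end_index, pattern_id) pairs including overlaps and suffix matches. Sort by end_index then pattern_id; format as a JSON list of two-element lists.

Build:
Trie (insert patterns):
  n0 'ε': a→1 b→2 d→6
  n1 'a': ·  ←P0
  n2 'b': d→3
  n3 'bd': d→4
  n4 'bdd': c→5
  n5 'bddc': ·  ←P1
  n6 'd': c→7
  n7 'dc': ·  ←P2

Failure links (BFS by depth):
  n1('a'): parent n0 fail=0; on 'a' 0 → fail=0;  out {0}∪∅={0}
  n2('b'): parent n0 fail=0; on 'b' 0 → fail=0;  out ∅∪∅=∅
  n6('d'): parent n0 fail=0; on 'd' 0 → fail=0;  out ∅∪∅=∅
  n3('bd'): parent n2 fail=0; on 'd' 0 → fail=6;  out ∅∪∅=∅
  n7('dc'): parent n6 fail=0; on 'c' 0 → fail=0;  out {2}∪∅={2}
  n4('bdd'): parent n3 fail=6; on 'd' 6→0 → fail=6;  out ∅∪∅=∅
  n5('bddc'): parent n4 fail=6; on 'c' 6 → fail=7;  out {1}∪{2}={1,2}

Text stream:
[0] read 'd'  n0⇒n6
[1] read 'c'  n6⇒n7  ** P2@[0:1]
[2] read 'a'  n7⇒n1 (via fail)  ** P0@[2:2]
[3] read 'c'  n1⇒n0 (via fail)
[4] read 'd'  n0⇒n6
[5] read 'd'  n6⇒n6 (via fail)
[6] read 'd'  n6⇒n6 (via fail)
[7] read 'd'  n6⇒n6 (via fail)
[8] read 'd'  n6⇒n6 (via fail)
[9] read 'c'  n6⇒n7  ** P2@[8:9]
[10] read 'b'  n7⇒n2 (via fail)
[11] read 'c'  n2⇒n0 (via fail)
[12] read 'b'  n0⇒n2
[13] read 'b'  n2⇒n2 (via fail)
[14] read 'a'  n2⇒n1 (via fail)  ** P0@[14:14]
[15] read 'b'  n1⇒n2 (via fail)
[16] read 'c'  n2⇒n0 (via fail)
[17] read 'b'  n0⇒n2
[18] read 'b'  n2⇒n2 (via fail)
[19] read 'd'  n2⇒n3
[20] read 'd'  n3⇒n4

All matches (sorted): [[1,2],[2,0],[9,2],[14,0]]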